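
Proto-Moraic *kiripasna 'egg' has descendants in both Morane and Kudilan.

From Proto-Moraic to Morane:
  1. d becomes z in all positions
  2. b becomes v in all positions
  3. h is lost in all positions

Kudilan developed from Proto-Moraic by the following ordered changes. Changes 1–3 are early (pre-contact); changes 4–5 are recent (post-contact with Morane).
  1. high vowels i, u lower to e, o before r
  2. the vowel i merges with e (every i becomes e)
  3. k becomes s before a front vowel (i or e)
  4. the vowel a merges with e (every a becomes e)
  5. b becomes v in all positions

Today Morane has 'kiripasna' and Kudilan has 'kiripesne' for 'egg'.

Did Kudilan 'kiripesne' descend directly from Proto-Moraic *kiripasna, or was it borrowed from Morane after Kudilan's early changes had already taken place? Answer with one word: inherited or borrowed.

borrowed

If inherited, *kiripasna would pass through all of Kudilan's changes:
Kudilan: start from *kiripasna.
  rule 1 (pre-rhotic lowering): kiripasna → keripasna
  rule 2 (vowel merger): keripasna → kerepasna
  rule 3 (palatalisation): kerepasna → serepasna
  rule 4 (vowel merger): serepasna → serepesne
  rule 5: no change — serepesne
  ⇒ Kudilan serepesne
If borrowed from Morane 'kiripasna' after the early changes, it would undergo only the recent ones:
  rule 4 (vowel merger): kiripasna → kiripesne
  rule 5 (unconditioned shift): no change (kiripesne)
  ⇒ as a loan: kiripesne
Kudilan 'kiripesne' matches the loan outcome 'kiripesne', not the inherited 'serepesne' — it skipped the early Kudilan changes, so it was borrowed from Morane.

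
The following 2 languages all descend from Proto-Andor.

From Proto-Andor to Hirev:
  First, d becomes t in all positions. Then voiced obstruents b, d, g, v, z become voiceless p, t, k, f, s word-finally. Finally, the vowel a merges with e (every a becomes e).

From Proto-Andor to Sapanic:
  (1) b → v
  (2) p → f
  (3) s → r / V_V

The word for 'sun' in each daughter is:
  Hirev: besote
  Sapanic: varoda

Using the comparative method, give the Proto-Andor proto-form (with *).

*basoda

Position 2: Hirev has e, Sapanic has a. Sapanic preserves a here (none of its changes turn any other segment into a), so the proto-segment is *a.
Position 5: Hirev has t, Sapanic has d. Sapanic preserves d here (none of its changes turn any other segment into d), so the proto-segment is *d.
Position 1: Hirev has b, Sapanic has v. Hirev preserves b here (none of its changes turn any other segment into b), so the proto-segment is *b.
Continuing position by position gives *basoda; check it forward:
Hirev: *basoda > basota > besote  (by unconditioned shift, vowel merger)
Sapanic: *basoda
  basoda → vasoda   [unconditioned shift]
  vasoda (rule 2 does not apply)
  vasoda → varoda   [rhotacism]
  giving Sapanic varoda.
*basoda is the unique common source.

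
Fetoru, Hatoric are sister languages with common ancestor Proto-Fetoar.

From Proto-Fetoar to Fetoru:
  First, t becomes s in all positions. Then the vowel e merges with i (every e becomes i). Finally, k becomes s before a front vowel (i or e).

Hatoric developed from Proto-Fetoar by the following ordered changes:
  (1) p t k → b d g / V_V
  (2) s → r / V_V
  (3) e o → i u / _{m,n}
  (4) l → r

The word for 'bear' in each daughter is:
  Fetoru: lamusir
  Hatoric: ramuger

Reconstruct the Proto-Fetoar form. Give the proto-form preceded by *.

*lamuker

Position 5: Fetoru has s, Hatoric has g. Taking the neighbouring segments as reconstructed: Fetoru s could go back to *t or *k or *s; Hatoric g could go back to *k or *g — the one source consistent with every daughter is *k.
Position 6: Fetoru has i, Hatoric has e. Hatoric preserves e here (none of its changes turn any other segment into e), so the proto-segment is *e.
Position 1: Fetoru has l, Hatoric has r. Fetoru preserves l here (none of its changes turn any other segment into l), so the proto-segment is *l.
This points to *lamuker. Verify forward in each daughter:
Fetoru: start from *lamuker.
  rule 1: no change — lamuker
  rule 2 (vowel merger): lamuker → lamukir
  rule 3 (palatalisation): lamukir → lamusir
  ⇒ Fetoru lamusir
Hatoric: *lamuker
  lamuker → lamuger   [intervocalic voicing]
  lamuger (rule 2 does not apply)
  lamuger (rule 3 does not apply)
  lamuger → ramuger   [unconditioned shift]
  giving Hatoric ramuger.
No other proto-form is consistent with every reflex, so the reconstruction is *lamuker.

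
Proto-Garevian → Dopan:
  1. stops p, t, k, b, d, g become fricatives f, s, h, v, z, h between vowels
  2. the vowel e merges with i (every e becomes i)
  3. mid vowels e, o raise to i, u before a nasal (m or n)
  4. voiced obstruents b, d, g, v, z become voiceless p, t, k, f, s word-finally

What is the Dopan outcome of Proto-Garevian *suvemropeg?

Dopan: *suvemropeg > suvemrofeg > suvimrofig > suvimrofik  (by intervocalic lenition, vowel merger, final devoicing)

suvimrofik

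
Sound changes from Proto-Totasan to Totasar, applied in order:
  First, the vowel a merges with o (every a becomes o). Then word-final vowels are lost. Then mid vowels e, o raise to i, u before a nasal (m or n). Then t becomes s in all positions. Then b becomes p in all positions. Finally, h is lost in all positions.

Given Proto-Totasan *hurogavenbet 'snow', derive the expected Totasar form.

Totasar: start from *hurogavenbet.
  rule 1 (vowel merger): hurogavenbet → hurogovenbet
  rule 2: no change — hurogovenbet
  rule 3 (pre-nasal raising): hurogovenbet → hurogovinbet
  rule 4 (unconditioned shift): hurogovinbet → hurogovinbes
  rule 5 (unconditioned shift): hurogovinbes → hurogovinpes
  rule 6 (h-loss): hurogovinpes → urogovinpes
  ⇒ Totasar urogovinpes

urogovinpes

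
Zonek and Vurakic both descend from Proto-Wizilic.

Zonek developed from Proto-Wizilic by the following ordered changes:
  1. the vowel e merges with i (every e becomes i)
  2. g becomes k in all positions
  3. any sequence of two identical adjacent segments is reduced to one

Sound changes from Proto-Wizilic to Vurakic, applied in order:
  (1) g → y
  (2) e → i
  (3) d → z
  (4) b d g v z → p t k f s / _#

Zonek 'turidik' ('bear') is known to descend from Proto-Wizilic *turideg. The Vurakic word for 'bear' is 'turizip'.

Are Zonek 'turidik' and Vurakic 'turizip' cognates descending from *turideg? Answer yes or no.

Derive the expected Vurakic reflex of *turideg:
Vurakic: start from *turideg.
  rule 1 (unconditioned shift): turideg → turidey
  rule 2 (vowel merger): turidey → turidiy
  rule 3 (unconditioned shift): turidiy → turiziy
  rule 4: no change — turiziy
  ⇒ Vurakic turiziy
The regular Vurakic reflex would be 'turiziy', but the attested form is 'turizip'. The correspondence is irregular, so they are not cognates (the Vurakic form has a different source).

no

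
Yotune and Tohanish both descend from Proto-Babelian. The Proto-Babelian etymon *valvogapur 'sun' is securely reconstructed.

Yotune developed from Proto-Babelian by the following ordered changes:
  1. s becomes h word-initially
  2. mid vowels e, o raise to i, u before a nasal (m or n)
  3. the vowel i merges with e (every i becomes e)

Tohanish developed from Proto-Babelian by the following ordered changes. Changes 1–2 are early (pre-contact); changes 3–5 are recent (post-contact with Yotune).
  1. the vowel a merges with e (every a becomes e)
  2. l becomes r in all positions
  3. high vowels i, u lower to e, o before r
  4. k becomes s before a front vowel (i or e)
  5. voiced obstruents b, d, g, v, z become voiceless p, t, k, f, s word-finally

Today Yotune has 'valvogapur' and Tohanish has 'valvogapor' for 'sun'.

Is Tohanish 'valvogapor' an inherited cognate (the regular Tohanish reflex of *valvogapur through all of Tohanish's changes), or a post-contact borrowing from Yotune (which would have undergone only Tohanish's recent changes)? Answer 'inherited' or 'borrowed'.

If inherited, *valvogapur would pass through all of Tohanish's changes:
Tohanish: *valvogapur > velvogepur > vervogepur > vervogepor  (by vowel merger, unconditioned shift, pre-rhotic lowering)
If borrowed from Yotune 'valvogapur' after the early changes, it would undergo only the recent ones:
  rule 3 (pre-rhotic lowering): valvogapur → valvogapor
  rule 4 (palatalisation): no change (valvogapor)
  rule 5 (final devoicing): no change (valvogapor)
  ⇒ as a loan: valvogapor
Tohanish 'valvogapor' matches the loan outcome 'valvogapor', not the inherited 'vervogepor' — it skipped the early Tohanish changes, so it was borrowed from Yotune.

borrowed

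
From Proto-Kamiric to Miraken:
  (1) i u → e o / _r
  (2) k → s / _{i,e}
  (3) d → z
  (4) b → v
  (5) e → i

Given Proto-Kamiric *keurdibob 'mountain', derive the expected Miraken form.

siorzivov

Miraken: start from *keurdibob.
  rule 1 (pre-rhotic lowering): keurdibob → keordibob
  rule 2 (palatalisation): keordibob → seordibob
  rule 3 (unconditioned shift): seordibob → seorzibob
  rule 4 (unconditioned shift): seorzibob → seorzivov
  rule 5 (vowel merger): seorzivov → siorzivov
  ⇒ Miraken siorzivov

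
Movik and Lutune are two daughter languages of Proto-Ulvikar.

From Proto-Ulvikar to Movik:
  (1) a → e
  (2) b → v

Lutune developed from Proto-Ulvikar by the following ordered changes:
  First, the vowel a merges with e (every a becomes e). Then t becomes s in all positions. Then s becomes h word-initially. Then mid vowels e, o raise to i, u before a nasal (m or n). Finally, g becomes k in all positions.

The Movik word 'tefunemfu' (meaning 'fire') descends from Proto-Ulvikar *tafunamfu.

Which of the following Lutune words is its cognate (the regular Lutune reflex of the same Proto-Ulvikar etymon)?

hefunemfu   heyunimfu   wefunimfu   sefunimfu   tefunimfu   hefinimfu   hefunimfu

Lutune: start from *tafunamfu.
  rule 1 (vowel merger): tafunamfu → tefunemfu
  rule 2 (unconditioned shift): tefunemfu → sefunemfu
  rule 3 (debuccalisation): sefunemfu → hefunemfu
  rule 4 (pre-nasal raising): hefunemfu → hefunimfu
  rule 5: no change — hefunimfu
  ⇒ Lutune hefunimfu
The other candidates each miss or misapply at least one Lutune change.

hefunimfu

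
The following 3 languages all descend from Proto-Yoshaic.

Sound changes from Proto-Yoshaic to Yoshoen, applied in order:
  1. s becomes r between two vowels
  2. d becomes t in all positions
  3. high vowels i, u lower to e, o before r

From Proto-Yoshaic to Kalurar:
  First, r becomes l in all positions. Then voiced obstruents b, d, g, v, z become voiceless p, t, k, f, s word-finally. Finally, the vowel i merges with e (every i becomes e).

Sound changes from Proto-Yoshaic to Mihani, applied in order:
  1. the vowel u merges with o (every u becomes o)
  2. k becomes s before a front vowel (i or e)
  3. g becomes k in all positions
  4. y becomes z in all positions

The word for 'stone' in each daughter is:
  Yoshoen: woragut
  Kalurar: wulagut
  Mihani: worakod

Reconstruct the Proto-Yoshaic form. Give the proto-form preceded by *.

Position 7: Yoshoen has t, Kalurar has t, Mihani has d. Mihani preserves d here (none of its changes turn any other segment into d), so the proto-segment is *d.
Position 5: Yoshoen has g, Kalurar has g, Mihani has k. Yoshoen preserves g here (none of its changes turn any other segment into g), so the proto-segment is *g.
Position 2: Yoshoen has o, Kalurar has u, Mihani has o. Kalurar preserves u here (none of its changes turn any other segment into u), so the proto-segment is *u.
Verify the candidate proto-form against each daughter:
Yoshoen: *wuragud > wuragut > woragut  (by unconditioned shift, pre-rhotic lowering)
Kalurar: *wuragud
  wuragud → wulagud   [unconditioned shift]
  wulagud → wulagut   [final devoicing]
  wulagut (rule 3 does not apply)
  giving Kalurar wulagut.
Mihani: *wuragud > woragod > worakod  (by vowel merger, unconditioned shift)
Only *wuragud yields all of Yoshoen woragut, Kalurar wulagut, Mihani worakod.

*wuragud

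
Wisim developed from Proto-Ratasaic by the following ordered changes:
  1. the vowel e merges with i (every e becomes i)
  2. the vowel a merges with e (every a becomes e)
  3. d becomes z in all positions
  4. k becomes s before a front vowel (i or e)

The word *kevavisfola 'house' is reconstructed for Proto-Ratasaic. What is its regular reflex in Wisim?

Wisim: *kevavisfola > kivavisfola > kivevisfole > sivevisfole  (by vowel merger, vowel merger, palatalisation)

sivevisfole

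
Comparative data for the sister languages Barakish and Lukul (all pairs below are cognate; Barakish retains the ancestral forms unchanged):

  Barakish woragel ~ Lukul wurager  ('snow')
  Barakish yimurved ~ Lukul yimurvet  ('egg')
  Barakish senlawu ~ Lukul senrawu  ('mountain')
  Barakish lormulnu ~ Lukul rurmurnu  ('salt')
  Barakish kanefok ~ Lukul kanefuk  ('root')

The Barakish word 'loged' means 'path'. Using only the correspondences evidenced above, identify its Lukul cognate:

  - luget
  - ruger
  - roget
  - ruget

ruget

lormulnu ~ rurmurnu — Barakish l corresponds to Lukul r word-initially before a back vowel.
kanefok ~ kanefuk — Barakish o corresponds to Lukul u after a consonant, before a consonant other than r, m, n, p, b, f, v.
yimurved ~ yimurvet — Barakish d corresponds to Lukul t word-finally.
Applying these to Barakish 'loged':
  loged → roged   (l→r word-initially before a back vowel)
  roged → ruged   (o→u after a consonant, before a consonant other than r, m, n, p, b, f, v)
  ruged → ruget   (d→t word-finally)
So the Lukul cognate is 'ruget'.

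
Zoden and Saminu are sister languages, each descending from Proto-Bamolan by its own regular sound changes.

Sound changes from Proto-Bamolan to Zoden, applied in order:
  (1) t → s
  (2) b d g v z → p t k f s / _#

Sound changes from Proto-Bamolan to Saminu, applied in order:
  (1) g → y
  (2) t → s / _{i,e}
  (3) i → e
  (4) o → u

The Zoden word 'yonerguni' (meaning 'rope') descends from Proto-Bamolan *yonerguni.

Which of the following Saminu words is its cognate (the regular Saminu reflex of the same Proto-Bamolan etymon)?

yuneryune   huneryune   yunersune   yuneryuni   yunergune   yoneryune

yuneryune

Saminu: start from *yonerguni.
  rule 1 (unconditioned shift): yonerguni → yoneryuni
  rule 2: no change — yoneryuni
  rule 3 (vowel merger): yoneryuni → yoneryune
  rule 4 (vowel merger): yoneryune → yuneryune
  ⇒ Saminu yuneryune
Among the options, 'yuneryune' alone shows every Saminu change applied in order.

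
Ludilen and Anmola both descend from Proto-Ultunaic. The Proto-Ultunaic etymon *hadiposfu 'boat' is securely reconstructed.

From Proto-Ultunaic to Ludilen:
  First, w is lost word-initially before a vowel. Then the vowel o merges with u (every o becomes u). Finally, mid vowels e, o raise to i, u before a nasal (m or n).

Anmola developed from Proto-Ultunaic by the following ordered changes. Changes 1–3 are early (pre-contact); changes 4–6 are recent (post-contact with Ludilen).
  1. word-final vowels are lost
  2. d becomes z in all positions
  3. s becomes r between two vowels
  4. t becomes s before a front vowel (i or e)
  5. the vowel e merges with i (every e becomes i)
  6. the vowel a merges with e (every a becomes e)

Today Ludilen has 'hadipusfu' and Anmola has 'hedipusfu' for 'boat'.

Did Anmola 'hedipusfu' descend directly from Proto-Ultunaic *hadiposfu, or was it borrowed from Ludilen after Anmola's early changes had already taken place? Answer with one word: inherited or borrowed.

If inherited, *hadiposfu would pass through all of Anmola's changes:
Anmola: start from *hadiposfu.
  rule 1 (apocope): hadiposfu → hadiposf
  rule 2 (unconditioned shift): hadiposf → haziposf
  rule 3: no change — haziposf
  rule 4: no change — haziposf
  rule 5: no change — haziposf
  rule 6 (vowel merger): haziposf → heziposf
  ⇒ Anmola heziposf
If borrowed from Ludilen 'hadipusfu' after the early changes, it would undergo only the recent ones:
  rule 4 (palatalisation): no change (hadipusfu)
  rule 5 (vowel merger): no change (hadipusfu)
  rule 6 (vowel merger): hadipusfu → hedipusfu
  ⇒ as a loan: hedipusfu
Anmola 'hedipusfu' matches the loan outcome 'hedipusfu', not the inherited 'heziposf' — it skipped the early Anmola changes, so it was borrowed from Ludilen.

borrowed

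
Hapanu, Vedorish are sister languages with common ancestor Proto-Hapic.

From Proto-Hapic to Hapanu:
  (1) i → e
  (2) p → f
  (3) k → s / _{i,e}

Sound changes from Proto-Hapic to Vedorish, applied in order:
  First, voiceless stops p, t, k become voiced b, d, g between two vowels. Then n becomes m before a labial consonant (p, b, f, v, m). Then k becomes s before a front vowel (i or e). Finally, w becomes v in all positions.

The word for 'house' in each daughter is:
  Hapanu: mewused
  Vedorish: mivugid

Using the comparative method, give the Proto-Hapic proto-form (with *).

Position 5: Hapanu has s, Vedorish has g. Taking the neighbouring segments as reconstructed: Hapanu s could go back to *k or *s; Vedorish g could go back to *k or *g — the one source consistent with every daughter is *k.
Position 3: Hapanu has w, Vedorish has v. Hapanu preserves w here (none of its changes turn any other segment into w), so the proto-segment is *w.
This points to *miwukid. Verify forward in each daughter:
Hapanu: *miwukid > mewuked > mewused  (by vowel merger, palatalisation)
Vedorish: *miwukid > miwugid > mivugid  (by intervocalic voicing, unconditioned shift)
No other proto-form is consistent with every reflex, so the reconstruction is *miwukid.

*miwukid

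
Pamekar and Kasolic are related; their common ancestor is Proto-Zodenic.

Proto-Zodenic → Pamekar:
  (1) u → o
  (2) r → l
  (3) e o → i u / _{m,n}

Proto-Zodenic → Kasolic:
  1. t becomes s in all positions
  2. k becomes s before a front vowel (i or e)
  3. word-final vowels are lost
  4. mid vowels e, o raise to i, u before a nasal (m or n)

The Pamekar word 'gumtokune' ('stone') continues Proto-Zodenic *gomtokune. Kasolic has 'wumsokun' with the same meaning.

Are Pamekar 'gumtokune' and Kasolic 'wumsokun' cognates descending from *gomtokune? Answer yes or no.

no

Derive the expected Kasolic reflex of *gomtokune:
Kasolic: *gomtokune
  gomtokune → gomsokune   [unconditioned shift]
  gomsokune (rule 2 does not apply)
  gomsokune → gomsokun   [apocope]
  gomsokun → gumsokun   [pre-nasal raising]
  giving Kasolic gumsokun.
The regular Kasolic reflex would be 'gumsokun', but the attested form is 'wumsokun'. The correspondence is irregular, so they are not cognates (the Kasolic form has a different source).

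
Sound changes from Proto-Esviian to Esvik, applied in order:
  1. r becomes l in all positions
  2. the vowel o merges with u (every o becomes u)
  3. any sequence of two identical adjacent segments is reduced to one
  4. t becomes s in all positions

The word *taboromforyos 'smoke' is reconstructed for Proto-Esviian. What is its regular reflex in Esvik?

Esvik: *taboromforyos
  taboromforyos → tabolomfolyos   [unconditioned shift]
  tabolomfolyos → tabulumfulyus   [vowel merger]
  tabulumfulyus (rule 3 does not apply)
  tabulumfulyus → sabulumfulyus   [unconditioned shift]
  giving Esvik sabulumfulyus.

sabulumfulyus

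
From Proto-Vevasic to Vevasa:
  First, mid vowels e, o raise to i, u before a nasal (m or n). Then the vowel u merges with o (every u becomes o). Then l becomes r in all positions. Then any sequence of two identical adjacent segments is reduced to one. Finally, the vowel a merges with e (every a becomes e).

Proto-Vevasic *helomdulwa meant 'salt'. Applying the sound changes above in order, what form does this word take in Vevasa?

Vevasa: start from *helomdulwa.
  rule 1 (pre-nasal raising): helomdulwa → helumdulwa
  rule 2 (vowel merger): helumdulwa → helomdolwa
  rule 3 (unconditioned shift): helomdolwa → heromdorwa
  rule 4: no change — heromdorwa
  rule 5 (vowel merger): heromdorwa → heromdorwe
  ⇒ Vevasa heromdorwe

heromdorwe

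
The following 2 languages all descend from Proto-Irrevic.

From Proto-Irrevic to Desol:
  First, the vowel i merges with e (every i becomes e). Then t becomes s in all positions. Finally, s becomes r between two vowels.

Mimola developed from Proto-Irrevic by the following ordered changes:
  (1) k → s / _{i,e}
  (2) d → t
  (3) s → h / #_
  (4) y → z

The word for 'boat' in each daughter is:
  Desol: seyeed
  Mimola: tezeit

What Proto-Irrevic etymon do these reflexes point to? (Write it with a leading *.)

*teyeid

Position 3: Desol has y, Mimola has z. Desol preserves y here (none of its changes turn any other segment into y), so the proto-segment is *y.
Position 5: Desol has e, Mimola has i. Mimola preserves i here (none of its changes turn any other segment into i), so the proto-segment is *i.
This points to *teyeid. Verify forward in each daughter:
Desol: *teyeid > teyeed > seyeed  (by vowel merger, unconditioned shift)
Mimola: *teyeid > teyeit > tezeit  (by unconditioned shift, unconditioned shift)
*teyeid is the unique common source.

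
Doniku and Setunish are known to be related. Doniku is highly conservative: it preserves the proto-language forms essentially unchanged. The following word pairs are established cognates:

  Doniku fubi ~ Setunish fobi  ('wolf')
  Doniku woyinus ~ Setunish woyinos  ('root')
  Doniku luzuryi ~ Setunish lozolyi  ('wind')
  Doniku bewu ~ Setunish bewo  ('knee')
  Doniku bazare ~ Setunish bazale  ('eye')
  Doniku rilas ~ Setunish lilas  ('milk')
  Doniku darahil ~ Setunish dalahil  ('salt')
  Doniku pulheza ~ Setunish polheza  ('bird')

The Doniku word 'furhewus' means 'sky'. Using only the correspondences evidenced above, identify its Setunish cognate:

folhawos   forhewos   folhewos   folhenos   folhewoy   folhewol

luzuryi ~ lozolyi — Doniku u corresponds to Setunish o after a consonant, before r.
luzuryi ~ lozolyi — Doniku r corresponds to Setunish l after a vowel, before a consonant other than r, m, n, p, b, f, v.
woyinus ~ woyinos, luzuryi ~ lozolyi — Doniku u corresponds to Setunish o after a consonant, before a consonant other than r, m, n, p, b, f, v.
Applying these to Doniku 'furhewus':
  furhewus → forhewus   (u→o after a consonant, before r)
  forhewus → folhewus   (r→l after a vowel, before a consonant other than r, m, n, p, b, f, v)
  folhewus → folhewos   (u→o after a consonant, before a consonant other than r, m, n, p, b, f, v)
So the Setunish cognate is 'folhewos'.

folhewos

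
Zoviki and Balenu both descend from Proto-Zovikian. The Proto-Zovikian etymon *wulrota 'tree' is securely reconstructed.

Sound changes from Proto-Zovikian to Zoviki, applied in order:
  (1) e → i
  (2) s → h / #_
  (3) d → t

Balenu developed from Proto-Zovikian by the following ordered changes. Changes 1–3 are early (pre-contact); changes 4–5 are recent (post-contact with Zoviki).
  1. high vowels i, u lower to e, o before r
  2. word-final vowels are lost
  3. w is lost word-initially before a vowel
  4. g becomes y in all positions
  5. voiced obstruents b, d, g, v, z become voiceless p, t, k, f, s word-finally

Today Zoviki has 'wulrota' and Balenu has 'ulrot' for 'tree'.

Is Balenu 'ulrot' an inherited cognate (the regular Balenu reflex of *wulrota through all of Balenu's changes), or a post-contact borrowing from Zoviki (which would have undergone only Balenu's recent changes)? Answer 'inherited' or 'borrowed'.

inherited

If inherited, *wulrota would pass through all of Balenu's changes:
Balenu: *wulrota
  wulrota (rule 1 does not apply)
  wulrota → wulrot   [apocope]
  wulrot → ulrot   [glide loss]
  ulrot (rule 4 does not apply)
  ulrot (rule 5 does not apply)
  giving Balenu ulrot.
If borrowed from Zoviki 'wulrota' after the early changes, it would undergo only the recent ones:
  rule 4 (unconditioned shift): no change (wulrota)
  rule 5 (final devoicing): no change (wulrota)
  ⇒ as a loan: wulrota
Balenu 'ulrot' matches the inherited outcome exactly, so it is an inherited cognate, not a loan.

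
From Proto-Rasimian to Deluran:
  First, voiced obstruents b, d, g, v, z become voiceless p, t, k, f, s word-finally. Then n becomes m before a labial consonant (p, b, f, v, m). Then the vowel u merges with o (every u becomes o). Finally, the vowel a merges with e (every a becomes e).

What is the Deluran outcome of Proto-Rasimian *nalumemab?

Deluran: *nalumemab
  nalumemab → nalumemap   [final devoicing]
  nalumemap (rule 2 does not apply)
  nalumemap → nalomemap   [vowel merger]
  nalomemap → nelomemep   [vowel merger]
  giving Deluran nelomemep.

nelomemep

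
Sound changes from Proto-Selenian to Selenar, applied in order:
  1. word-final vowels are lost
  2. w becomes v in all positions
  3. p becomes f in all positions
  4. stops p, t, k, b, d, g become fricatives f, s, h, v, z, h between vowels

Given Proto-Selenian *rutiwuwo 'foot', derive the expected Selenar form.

rusivuv

Selenar: *rutiwuwo > rutiwuw > rutivuv > rusivuv  (by apocope, unconditioned shift, intervocalic lenition)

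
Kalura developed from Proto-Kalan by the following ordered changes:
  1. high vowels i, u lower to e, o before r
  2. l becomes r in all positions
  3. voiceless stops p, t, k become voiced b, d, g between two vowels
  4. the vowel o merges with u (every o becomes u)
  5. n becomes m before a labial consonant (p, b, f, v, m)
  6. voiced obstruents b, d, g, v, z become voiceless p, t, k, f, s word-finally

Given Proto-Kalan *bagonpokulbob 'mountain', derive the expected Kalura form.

Kalura: *bagonpokulbob
  bagonpokulbob (rule 1 does not apply)
  bagonpokulbob → bagonpokurbob   [unconditioned shift]
  bagonpokurbob → bagonpogurbob   [intervocalic voicing]
  bagonpogurbob → bagunpugurbub   [vowel merger]
  bagunpugurbub → bagumpugurbub   [nasal place assimilation]
  bagumpugurbub → bagumpugurbup   [final devoicing]
  giving Kalura bagumpugurbup.

bagumpugurbup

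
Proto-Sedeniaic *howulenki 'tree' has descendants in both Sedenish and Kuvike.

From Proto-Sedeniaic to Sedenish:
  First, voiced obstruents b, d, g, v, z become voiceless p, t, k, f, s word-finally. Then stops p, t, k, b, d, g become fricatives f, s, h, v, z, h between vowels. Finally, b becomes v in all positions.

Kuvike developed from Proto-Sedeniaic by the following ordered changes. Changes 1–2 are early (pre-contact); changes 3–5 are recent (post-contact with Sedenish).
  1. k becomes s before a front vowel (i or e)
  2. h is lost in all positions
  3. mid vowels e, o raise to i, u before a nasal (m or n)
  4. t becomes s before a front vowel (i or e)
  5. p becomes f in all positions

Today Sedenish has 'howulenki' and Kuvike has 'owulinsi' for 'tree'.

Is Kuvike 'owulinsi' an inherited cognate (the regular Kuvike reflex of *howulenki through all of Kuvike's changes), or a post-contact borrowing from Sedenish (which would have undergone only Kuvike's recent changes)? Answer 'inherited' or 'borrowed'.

inherited

If inherited, *howulenki would pass through all of Kuvike's changes:
Kuvike: *howulenki > howulensi > owulensi > owulinsi  (by palatalisation, h-loss, pre-nasal raising)
If borrowed from Sedenish 'howulenki' after the early changes, it would undergo only the recent ones:
  rule 3 (pre-nasal raising): howulenki → howulinki
  rule 4 (palatalisation): no change (howulinki)
  rule 5 (unconditioned shift): no change (howulinki)
  ⇒ as a loan: howulinki
Kuvike 'owulinsi' matches the inherited outcome exactly, so it is an inherited cognate, not a loan.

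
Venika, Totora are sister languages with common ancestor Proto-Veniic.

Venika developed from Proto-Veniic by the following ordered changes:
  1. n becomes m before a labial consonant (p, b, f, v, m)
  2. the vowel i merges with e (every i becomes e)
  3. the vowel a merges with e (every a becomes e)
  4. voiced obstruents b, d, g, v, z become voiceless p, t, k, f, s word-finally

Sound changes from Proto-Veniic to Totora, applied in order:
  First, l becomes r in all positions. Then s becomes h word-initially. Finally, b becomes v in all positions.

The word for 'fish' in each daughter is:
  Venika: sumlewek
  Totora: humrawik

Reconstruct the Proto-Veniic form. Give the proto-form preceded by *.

*sumlawik

Position 7: Venika has e, Totora has i. Totora preserves i here (none of its changes turn any other segment into i), so the proto-segment is *i.
Position 1: Venika has s, Totora has h. Taking the neighbouring segments as reconstructed: Venika s can only go back to *s; Totora h could go back to *s or *h — the one source consistent with every daughter is *s.
Position 5: Venika has e, Totora has a. Totora preserves a here (none of its changes turn any other segment into a), so the proto-segment is *a.
Verify the candidate proto-form against each daughter:
Venika: *sumlawik > sumlawek > sumlewek  (by vowel merger, vowel merger)
Totora: start from *sumlawik.
  rule 1 (unconditioned shift): sumlawik → sumrawik
  rule 2 (debuccalisation): sumrawik → humrawik
  rule 3: no change — humrawik
  ⇒ Totora humrawik
No other proto-form is consistent with every reflex, so the reconstruction is *sumlawik.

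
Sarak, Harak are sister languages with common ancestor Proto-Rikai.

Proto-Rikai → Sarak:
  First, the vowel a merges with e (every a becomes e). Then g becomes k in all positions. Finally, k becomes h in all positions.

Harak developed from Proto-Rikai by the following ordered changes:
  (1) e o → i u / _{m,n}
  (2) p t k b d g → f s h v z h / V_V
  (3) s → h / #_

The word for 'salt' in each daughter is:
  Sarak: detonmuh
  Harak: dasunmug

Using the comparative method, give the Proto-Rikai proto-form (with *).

Position 2: Sarak has e, Harak has a. Harak preserves a here (none of its changes turn any other segment into a), so the proto-segment is *a.
Position 3: Sarak has t, Harak has s. Sarak preserves t here (none of its changes turn any other segment into t), so the proto-segment is *t.
This points to *datonmug. Verify forward in each daughter:
Sarak: *datonmug
  datonmug → detonmug   [vowel merger]
  detonmug → detonmuk   [unconditioned shift]
  detonmuk → detonmuh   [unconditioned shift]
  giving Sarak detonmuh.
Harak: start from *datonmug.
  rule 1 (pre-nasal raising): datonmug → datunmug
  rule 2 (intervocalic lenition): datunmug → dasunmug
  rule 3: no change — dasunmug
  ⇒ Harak dasunmug
Only *datonmug yields all of Sarak detonmuh, Harak dasunmug.

*datonmug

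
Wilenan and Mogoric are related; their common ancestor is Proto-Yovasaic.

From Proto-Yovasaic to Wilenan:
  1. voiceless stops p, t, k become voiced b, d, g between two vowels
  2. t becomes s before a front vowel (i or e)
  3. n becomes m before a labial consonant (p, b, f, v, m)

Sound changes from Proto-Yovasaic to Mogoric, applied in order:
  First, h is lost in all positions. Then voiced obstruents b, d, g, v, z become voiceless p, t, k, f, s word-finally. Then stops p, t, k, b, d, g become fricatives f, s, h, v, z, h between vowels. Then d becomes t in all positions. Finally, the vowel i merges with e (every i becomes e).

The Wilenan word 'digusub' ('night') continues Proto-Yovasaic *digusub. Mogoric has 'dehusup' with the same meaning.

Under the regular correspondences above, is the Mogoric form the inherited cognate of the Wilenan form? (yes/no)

Derive the expected Mogoric reflex of *digusub:
Mogoric: start from *digusub.
  rule 1: no change — digusub
  rule 2 (final devoicing): digusub → digusup
  rule 3 (intervocalic lenition): digusup → dihusup
  rule 4 (unconditioned shift): dihusup → tihusup
  rule 5 (vowel merger): tihusup → tehusup
  ⇒ Mogoric tehusup
The regular Mogoric reflex would be 'tehusup', but the attested form is 'dehusup'. The correspondence is irregular, so they are not cognates (the Mogoric form has a different source).

no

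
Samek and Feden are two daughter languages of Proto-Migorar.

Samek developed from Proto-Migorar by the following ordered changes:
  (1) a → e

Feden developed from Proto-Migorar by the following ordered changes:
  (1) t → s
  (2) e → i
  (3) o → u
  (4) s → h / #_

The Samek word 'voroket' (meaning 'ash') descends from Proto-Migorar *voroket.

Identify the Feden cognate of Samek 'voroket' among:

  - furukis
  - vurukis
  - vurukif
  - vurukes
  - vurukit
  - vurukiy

Feden: *voroket > vorokes > vorokis > vurukis  (by unconditioned shift, vowel merger, vowel merger)
Only 'vurukis' matches the regular Feden development of *voroket.

vurukis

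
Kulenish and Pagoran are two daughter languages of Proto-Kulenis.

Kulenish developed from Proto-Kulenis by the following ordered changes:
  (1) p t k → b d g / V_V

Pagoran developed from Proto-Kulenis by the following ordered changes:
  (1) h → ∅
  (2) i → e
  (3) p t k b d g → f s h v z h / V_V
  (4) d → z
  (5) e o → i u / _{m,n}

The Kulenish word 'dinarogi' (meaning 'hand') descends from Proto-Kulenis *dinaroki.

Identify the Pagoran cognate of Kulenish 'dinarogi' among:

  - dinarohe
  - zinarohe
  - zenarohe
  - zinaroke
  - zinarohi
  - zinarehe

zinarohe

Pagoran: *dinaroki
  dinaroki (rule 1 does not apply)
  dinaroki → denaroke   [vowel merger]
  denaroke → denarohe   [intervocalic lenition]
  denarohe → zenarohe   [unconditioned shift]
  zenarohe → zinarohe   [pre-nasal raising]
  giving Pagoran zinarohe.
The other candidates each miss or misapply at least one Pagoran change.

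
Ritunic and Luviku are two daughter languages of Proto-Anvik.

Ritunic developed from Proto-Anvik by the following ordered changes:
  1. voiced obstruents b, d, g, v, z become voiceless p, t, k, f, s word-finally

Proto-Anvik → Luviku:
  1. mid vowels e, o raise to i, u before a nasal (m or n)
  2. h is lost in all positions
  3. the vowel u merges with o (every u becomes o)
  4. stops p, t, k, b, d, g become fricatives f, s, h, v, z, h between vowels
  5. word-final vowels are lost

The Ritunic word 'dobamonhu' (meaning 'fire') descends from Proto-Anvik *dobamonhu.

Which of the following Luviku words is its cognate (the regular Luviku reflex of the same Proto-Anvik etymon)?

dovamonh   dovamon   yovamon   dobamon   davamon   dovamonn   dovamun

dovamon

Luviku: *dobamonhu > dobamunhu > dobamunu > dobamono > dovamono > dovamon  (by pre-nasal raising, h-loss, vowel merger, intervocalic lenition, apocope)
Only 'dovamon' matches the regular Luviku development of *dobamonhu.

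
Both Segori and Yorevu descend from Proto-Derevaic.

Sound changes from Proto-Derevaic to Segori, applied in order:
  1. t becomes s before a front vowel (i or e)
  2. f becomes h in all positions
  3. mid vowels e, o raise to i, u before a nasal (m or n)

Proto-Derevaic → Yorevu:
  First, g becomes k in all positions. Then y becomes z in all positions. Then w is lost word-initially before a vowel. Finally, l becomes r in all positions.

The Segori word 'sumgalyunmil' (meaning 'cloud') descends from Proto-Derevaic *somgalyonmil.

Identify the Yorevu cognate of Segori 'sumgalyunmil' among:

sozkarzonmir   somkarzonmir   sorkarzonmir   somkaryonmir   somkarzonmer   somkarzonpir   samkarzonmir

somkarzonmir

Yorevu: *somgalyonmil
  somgalyonmil → somkalyonmil   [unconditioned shift]
  somkalyonmil → somkalzonmil   [unconditioned shift]
  somkalzonmil (rule 3 does not apply)
  somkalzonmil → somkarzonmir   [unconditioned shift]
  giving Yorevu somkarzonmir.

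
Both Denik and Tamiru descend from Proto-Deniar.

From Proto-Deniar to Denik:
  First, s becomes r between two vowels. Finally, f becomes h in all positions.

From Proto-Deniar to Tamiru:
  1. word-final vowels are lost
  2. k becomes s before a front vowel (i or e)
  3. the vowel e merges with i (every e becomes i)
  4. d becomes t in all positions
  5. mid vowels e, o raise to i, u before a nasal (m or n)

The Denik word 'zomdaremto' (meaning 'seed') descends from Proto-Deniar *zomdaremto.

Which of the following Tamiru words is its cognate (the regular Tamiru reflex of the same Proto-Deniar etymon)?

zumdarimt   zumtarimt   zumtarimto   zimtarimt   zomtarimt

zumtarimt

Tamiru: *zomdaremto
  zomdaremto → zomdaremt   [apocope]
  zomdaremt (rule 2 does not apply)
  zomdaremt → zomdarimt   [vowel merger]
  zomdarimt → zomtarimt   [unconditioned shift]
  zomtarimt → zumtarimt   [pre-nasal raising]
  giving Tamiru zumtarimt.
Only 'zumtarimt' matches the regular Tamiru development of *zomdaremto.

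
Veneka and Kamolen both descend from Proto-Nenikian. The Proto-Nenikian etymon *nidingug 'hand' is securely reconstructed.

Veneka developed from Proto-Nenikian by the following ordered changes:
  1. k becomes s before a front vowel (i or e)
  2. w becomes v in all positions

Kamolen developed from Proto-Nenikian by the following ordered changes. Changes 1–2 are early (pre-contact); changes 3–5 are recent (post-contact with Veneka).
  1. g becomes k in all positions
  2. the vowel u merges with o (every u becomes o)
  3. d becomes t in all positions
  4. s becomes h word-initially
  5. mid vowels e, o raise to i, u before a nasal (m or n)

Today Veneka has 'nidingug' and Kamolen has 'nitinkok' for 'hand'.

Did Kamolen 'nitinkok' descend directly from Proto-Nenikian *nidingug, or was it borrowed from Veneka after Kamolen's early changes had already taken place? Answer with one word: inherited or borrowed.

inherited

If inherited, *nidingug would pass through all of Kamolen's changes:
Kamolen: start from *nidingug.
  rule 1 (unconditioned shift): nidingug → nidinkuk
  rule 2 (vowel merger): nidinkuk → nidinkok
  rule 3 (unconditioned shift): nidinkok → nitinkok
  rule 4: no change — nitinkok
  rule 5: no change — nitinkok
  ⇒ Kamolen nitinkok
If borrowed from Veneka 'nidingug' after the early changes, it would undergo only the recent ones:
  rule 3 (unconditioned shift): nidingug → nitingug
  rule 4 (debuccalisation): no change (nitingug)
  rule 5 (pre-nasal raising): no change (nitingug)
  ⇒ as a loan: nitingug
Kamolen 'nitinkok' matches the inherited outcome exactly, so it is an inherited cognate, not a loan.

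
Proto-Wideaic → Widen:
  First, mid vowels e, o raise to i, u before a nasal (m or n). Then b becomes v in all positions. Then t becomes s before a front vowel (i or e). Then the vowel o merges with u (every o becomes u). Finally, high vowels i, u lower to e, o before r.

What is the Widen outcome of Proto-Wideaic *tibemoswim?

Widen: *tibemoswim
  tibemoswim → tibimoswim   [pre-nasal raising]
  tibimoswim → tivimoswim   [unconditioned shift]
  tivimoswim → sivimoswim   [palatalisation]
  sivimoswim → sivimuswim   [vowel merger]
  sivimuswim (rule 5 does not apply)
  giving Widen sivimuswim.

sivimuswim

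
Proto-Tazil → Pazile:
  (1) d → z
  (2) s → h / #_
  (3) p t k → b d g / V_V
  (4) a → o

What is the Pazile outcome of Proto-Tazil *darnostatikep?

Pazile: *darnostatikep
  darnostatikep → zarnostatikep   [unconditioned shift]
  zarnostatikep (rule 2 does not apply)
  zarnostatikep → zarnostadigep   [intervocalic voicing]
  zarnostadigep → zornostodigep   [vowel merger]
  giving Pazile zornostodigep.

zornostodigep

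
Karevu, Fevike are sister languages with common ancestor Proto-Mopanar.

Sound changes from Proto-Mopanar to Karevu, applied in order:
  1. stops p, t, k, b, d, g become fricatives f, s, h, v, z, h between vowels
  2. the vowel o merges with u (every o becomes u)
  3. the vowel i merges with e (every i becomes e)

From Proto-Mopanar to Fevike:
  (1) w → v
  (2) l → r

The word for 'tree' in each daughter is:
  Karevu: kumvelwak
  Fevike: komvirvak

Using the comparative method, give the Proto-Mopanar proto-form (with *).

*komvilwak

Position 2: Karevu has u, Fevike has o. Fevike preserves o here (none of its changes turn any other segment into o), so the proto-segment is *o.
Position 5: Karevu has e, Fevike has i. Fevike preserves i here (none of its changes turn any other segment into i), so the proto-segment is *i.
Position 6: Karevu has l, Fevike has r. Karevu preserves l here (none of its changes turn any other segment into l), so the proto-segment is *l.
Continuing position by position gives *komvilwak; check it forward:
Karevu: start from *komvilwak.
  rule 1: no change — komvilwak
  rule 2 (vowel merger): komvilwak → kumvilwak
  rule 3 (vowel merger): kumvilwak → kumvelwak
  ⇒ Karevu kumvelwak
Fevike: start from *komvilwak.
  rule 1 (unconditioned shift): komvilwak → komvilvak
  rule 2 (unconditioned shift): komvilvak → komvirvak
  ⇒ Fevike komvirvak
Only *komvilwak yields all of Karevu kumvelwak, Fevike komvirvak.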